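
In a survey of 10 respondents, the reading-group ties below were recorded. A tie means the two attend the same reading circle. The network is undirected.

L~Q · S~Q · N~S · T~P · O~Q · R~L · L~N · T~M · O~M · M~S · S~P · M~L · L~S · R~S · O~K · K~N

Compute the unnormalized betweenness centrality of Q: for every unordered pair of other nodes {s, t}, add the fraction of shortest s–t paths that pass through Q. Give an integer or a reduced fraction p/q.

Pairs whose geodesics pass through Q — O–P: 1/3; O–R: 2/4; O–S: 1/2; O–L: 1/2.
All other pairs contribute 0.
Summing the contributions gives betweenness(Q) = 11/6.

11/6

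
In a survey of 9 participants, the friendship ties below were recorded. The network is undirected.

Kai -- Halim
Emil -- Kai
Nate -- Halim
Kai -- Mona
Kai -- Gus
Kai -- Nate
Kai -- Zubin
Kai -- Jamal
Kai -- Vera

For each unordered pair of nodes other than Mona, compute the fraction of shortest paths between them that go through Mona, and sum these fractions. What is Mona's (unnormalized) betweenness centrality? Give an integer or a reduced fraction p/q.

No shortest path between any pair of other nodes passes through Mona.
Summing the contributions gives betweenness(Mona) = 0.

0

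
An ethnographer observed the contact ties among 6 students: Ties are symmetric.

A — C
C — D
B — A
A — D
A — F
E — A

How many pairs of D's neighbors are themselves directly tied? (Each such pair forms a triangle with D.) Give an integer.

D's neighbors: A and C.
Neighbor pairs that are themselves tied: D–A–C. Each forms one triangle with D, for 1 in total.

1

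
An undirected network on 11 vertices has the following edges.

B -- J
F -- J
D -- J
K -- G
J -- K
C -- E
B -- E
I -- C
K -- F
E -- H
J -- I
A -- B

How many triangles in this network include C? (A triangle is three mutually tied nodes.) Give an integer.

C's neighbors are E and I, but none of them are tied to each other, so no triangle contains C.

0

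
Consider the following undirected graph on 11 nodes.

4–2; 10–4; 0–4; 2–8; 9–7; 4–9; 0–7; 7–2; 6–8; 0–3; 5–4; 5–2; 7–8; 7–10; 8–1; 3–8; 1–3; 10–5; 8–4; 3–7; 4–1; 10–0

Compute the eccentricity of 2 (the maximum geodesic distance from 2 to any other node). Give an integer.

2

Distances from 2: 0:2, 1:2, 3:2, 4:1, 5:1, 6:2, 7:1, 8:1, 9:2, 10:2.
The largest is 2 (to 9, 10, 0, 1, 3, and 6), so the eccentricity of 2 is 2.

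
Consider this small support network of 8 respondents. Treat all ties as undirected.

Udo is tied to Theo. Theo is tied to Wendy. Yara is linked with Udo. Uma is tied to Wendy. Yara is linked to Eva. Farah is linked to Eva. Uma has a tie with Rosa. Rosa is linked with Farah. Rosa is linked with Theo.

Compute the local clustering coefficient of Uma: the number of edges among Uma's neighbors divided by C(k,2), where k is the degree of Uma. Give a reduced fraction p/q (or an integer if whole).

Uma's neighbors: Rosa and Wendy (k = 2).
Possible neighbor pairs: C(2,2) = 1. Edges among them: none → e = 0.
Clustering(Uma) = 0/1.

0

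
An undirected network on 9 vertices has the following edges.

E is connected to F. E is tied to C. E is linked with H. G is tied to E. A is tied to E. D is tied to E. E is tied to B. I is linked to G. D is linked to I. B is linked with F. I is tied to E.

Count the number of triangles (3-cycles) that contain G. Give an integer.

G's neighbors: E and I.
Neighbor pairs that are themselves tied: G–E–I. Each forms one triangle with G, for 1 in total.

1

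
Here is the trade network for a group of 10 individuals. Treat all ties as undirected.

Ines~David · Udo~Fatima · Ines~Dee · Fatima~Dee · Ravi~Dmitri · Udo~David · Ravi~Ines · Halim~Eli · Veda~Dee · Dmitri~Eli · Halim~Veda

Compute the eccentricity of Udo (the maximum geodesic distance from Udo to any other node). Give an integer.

Distances from Udo: David:1, Dee:2, Dmitri:4, Eli:5, Fatima:1, Halim:4, Ines:2, Ravi:3, Veda:3.
The largest is 5 (to Eli), so the eccentricity of Udo is 5.

5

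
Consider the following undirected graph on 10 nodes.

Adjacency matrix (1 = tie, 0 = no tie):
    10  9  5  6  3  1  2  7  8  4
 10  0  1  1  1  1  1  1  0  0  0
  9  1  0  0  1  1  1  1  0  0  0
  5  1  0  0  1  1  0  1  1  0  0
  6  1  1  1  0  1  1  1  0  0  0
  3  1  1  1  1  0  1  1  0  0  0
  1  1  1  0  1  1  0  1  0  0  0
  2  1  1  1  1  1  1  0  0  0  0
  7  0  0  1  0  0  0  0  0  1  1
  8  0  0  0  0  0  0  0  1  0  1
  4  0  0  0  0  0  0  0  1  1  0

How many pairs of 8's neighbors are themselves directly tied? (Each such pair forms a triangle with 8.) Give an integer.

1

8's neighbors: 4 and 7.
Neighbor pairs that are themselves tied: 8–4–7. Each forms one triangle with 8, for 1 in total.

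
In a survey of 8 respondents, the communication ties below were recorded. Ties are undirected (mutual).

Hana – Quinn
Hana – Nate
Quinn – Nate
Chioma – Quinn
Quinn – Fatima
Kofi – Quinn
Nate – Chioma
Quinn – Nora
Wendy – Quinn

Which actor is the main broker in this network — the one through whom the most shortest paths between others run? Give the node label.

Quinn

Unnormalized betweenness of each node: Chioma:0, Fatima:0, Hana:0, Kofi:0, Nate:1/2, Nora:0, Quinn:37/2, Wendy:0.
Quinn has the largest value, 37/2, making it the main broker — the node through which the most shortest paths run.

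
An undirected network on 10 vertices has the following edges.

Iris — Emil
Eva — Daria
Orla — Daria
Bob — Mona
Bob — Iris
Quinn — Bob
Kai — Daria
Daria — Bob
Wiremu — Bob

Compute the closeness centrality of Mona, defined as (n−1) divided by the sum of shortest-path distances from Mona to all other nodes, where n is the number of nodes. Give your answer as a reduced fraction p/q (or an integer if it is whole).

Distances from Mona: Bob:1, Daria:2, Emil:3, Eva:3, Iris:2, Kai:3, Orla:3, Quinn:2, Wiremu:2. Sum = 21.
n = 10, so closeness = 9/21 = 3/7.

3/7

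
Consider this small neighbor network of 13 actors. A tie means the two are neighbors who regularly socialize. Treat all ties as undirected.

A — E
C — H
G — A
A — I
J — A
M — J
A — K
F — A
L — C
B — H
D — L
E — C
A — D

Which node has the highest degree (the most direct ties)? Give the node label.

A

Degrees — A:7, B:1, C:3, D:2, E:2, F:1, G:1, H:2, I:1, J:2, K:1, L:2, M:1.
The maximum is 7, attained only by A.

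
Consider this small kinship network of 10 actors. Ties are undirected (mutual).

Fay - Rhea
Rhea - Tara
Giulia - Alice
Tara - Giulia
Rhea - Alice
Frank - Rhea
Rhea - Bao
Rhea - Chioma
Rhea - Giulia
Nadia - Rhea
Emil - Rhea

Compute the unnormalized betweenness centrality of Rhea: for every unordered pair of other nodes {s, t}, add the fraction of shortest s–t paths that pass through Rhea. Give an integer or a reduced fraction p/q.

Pairs whose geodesics pass through Rhea — Emil–Bao: 1; Emil–Frank: 1; Emil–Chioma: 1; Emil–Giulia: 1; Emil–Tara: 1; Emil–Alice: 1; Emil–Fay: 1; Emil–Nadia: 1; Bao–Frank: 1; Bao–Chioma: 1; Bao–Giulia: 1; Bao–Tara: 1; Bao–Alice: 1; Bao–Fay: 1 … (+20 more pairs).
All other pairs contribute 0.
Summing the contributions gives betweenness(Rhea) = 67/2.

67/2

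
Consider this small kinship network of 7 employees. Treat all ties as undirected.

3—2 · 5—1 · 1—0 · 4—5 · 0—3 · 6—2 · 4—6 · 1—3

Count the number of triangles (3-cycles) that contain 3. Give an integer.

3's neighbors: 0, 1, and 2.
Neighbor pairs that are themselves tied: 3–0–1. Each forms one triangle with 3, for 1 in total.

1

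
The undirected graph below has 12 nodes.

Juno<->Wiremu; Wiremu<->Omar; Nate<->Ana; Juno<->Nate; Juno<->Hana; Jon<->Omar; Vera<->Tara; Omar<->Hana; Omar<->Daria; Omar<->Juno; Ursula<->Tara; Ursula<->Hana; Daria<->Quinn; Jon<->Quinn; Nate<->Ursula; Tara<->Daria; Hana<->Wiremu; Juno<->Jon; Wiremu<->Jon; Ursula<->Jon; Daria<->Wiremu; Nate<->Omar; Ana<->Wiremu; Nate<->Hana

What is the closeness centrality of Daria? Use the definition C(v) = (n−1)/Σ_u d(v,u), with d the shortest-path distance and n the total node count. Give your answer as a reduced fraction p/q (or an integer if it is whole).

11/18

Distances from Daria: Ana:2, Hana:2, Jon:2, Juno:2, Nate:2, Omar:1, Quinn:1, Tara:1, Ursula:2, Vera:2, Wiremu:1. Sum = 18.
n = 12, so closeness = 11/18.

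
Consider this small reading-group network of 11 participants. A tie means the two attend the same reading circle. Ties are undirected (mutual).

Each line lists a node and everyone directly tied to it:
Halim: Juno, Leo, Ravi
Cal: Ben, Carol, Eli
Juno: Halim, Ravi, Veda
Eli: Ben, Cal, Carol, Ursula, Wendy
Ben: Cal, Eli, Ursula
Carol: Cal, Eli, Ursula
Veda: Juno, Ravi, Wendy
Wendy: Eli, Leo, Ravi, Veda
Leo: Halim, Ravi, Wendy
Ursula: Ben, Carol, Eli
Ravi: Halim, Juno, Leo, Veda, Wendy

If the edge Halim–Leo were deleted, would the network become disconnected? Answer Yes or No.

No

Even without that edge, Halim still reaches Leo via Halim – Ravi – Leo, so the network stays connected. Not a bridge.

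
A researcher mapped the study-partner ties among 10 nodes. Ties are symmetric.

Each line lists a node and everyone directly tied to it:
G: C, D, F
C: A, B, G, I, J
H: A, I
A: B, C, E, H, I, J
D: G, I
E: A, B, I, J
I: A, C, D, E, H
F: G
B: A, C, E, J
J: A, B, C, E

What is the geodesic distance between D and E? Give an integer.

2

One shortest route is D – I – E, which uses 2 edges, and D and E are not directly tied, so nothing shorter exists. So d(D,E) = 2.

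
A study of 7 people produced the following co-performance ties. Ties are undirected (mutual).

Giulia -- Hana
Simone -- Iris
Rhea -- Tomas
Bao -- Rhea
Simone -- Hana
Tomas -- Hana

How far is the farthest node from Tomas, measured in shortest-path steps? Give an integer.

Distances from Tomas: Bao:2, Giulia:2, Hana:1, Iris:3, Rhea:1, Simone:2.
The largest is 3 (to Iris), so the eccentricity of Tomas is 3.

3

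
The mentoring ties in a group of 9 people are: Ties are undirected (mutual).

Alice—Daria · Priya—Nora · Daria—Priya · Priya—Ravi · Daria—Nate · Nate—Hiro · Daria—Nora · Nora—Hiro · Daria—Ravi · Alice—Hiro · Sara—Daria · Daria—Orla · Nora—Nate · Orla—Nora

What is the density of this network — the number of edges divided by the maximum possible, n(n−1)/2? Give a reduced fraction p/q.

There are 14 edges and 9 nodes, so the maximum possible is C(9,2) = 36.
Density = 14/36 = 7/18.

7/18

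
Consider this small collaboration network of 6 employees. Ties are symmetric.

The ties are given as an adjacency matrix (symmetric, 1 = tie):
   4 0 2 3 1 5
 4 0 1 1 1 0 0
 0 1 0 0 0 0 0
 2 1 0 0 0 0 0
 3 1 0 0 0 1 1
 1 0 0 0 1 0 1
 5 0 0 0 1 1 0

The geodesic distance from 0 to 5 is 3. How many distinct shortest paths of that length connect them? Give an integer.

1

The shortest distance is 3, and the only length-3 path is 0–4–3–5. So there is exactly 1 shortest path.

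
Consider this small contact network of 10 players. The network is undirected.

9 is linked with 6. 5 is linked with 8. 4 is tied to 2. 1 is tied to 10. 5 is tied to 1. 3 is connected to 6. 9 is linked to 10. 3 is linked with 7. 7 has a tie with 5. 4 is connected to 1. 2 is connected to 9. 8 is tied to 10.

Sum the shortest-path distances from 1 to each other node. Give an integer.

17

Distances from 1: 2:2, 3:3, 4:1, 5:1, 6:3, 7:2, 8:2, 9:2, 10:1.
Sum = 2 + 3 + 1 + 1 + 3 + 2 + 2 + 2 + 1 = 17.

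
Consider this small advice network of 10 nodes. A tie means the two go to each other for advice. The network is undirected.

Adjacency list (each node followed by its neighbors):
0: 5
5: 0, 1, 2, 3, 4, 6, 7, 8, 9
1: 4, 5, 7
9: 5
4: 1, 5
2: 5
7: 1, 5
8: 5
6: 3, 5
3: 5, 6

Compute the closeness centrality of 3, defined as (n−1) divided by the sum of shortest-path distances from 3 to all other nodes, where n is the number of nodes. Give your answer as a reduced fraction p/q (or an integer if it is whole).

Distances from 3: 0:2, 1:2, 2:2, 4:2, 5:1, 6:1, 7:2, 8:2, 9:2. Sum = 16.
n = 10, so closeness = 9/16.

9/16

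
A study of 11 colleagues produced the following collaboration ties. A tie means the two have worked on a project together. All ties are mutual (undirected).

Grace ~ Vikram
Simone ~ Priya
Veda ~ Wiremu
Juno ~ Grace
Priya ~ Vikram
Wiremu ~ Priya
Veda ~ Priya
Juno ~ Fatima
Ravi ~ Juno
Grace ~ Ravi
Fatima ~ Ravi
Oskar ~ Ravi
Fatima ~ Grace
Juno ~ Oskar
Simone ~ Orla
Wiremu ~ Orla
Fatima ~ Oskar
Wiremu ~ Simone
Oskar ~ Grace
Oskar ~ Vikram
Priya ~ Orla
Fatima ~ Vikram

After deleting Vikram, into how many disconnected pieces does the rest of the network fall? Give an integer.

2

Without Vikram, the remaining ties split the others into: {Orla, Priya, Simone, Veda, Wiremu}; {Fatima, Grace, Juno, Oskar, Ravi}.
That's 2 separate components.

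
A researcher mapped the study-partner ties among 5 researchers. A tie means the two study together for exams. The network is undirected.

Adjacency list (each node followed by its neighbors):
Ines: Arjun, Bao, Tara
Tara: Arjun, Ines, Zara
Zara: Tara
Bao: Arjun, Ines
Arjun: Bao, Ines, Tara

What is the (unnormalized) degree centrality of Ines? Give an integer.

3

Ines is directly tied to Arjun, Bao, and Tara. That is 3 neighbors, so the degree of Ines is 3.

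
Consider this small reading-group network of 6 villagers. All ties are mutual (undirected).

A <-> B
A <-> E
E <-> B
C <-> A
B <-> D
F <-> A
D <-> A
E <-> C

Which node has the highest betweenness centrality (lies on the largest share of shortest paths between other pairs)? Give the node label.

Unnormalized betweenness of each node: A:6, B:1/2, C:0, D:0, E:1/2, F:0.
A has the largest value, 6, making it the main broker — the node through which the most shortest paths run.

A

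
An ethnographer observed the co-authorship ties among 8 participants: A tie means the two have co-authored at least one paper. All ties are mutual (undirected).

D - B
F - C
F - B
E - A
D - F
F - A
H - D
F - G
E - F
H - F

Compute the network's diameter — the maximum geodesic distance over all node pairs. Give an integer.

Eccentricity of each node (its greatest distance to any other): A:2, B:2, C:2, D:2, E:2, F:1, G:2, H:2.
The maximum eccentricity is 2, realized for instance by the pair D–C via D – F – C. So the diameter is 2.

2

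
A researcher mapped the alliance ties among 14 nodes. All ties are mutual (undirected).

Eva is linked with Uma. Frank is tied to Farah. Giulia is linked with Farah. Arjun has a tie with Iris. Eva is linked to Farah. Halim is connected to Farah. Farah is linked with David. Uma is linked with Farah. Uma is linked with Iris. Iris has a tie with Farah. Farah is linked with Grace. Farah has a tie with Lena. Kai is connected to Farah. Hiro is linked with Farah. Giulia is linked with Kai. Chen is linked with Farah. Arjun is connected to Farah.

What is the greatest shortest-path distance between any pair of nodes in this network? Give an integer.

2

Eccentricity of each node (its greatest distance to any other): Arjun:2, Chen:2, David:2, Eva:2, Farah:1, Frank:2, Giulia:2, Grace:2, Halim:2, Hiro:2, Iris:2, Kai:2, Lena:2, Uma:2.
The maximum eccentricity is 2, realized for instance by the pair Iris–David via Iris – Farah – David. So the diameter is 2.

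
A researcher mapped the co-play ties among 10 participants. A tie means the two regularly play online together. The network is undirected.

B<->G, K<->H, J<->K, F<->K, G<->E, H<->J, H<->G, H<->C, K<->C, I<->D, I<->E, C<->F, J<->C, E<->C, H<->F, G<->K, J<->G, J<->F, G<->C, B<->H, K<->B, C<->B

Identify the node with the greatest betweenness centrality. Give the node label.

E

Unnormalized betweenness of each node: B:0, C:59/6, D:0, E:14, F:0, G:25/4, H:5/6, I:8, J:1/4, K:5/6.
E has the largest value, 14, making it the main broker — the node through which the most shortest paths run.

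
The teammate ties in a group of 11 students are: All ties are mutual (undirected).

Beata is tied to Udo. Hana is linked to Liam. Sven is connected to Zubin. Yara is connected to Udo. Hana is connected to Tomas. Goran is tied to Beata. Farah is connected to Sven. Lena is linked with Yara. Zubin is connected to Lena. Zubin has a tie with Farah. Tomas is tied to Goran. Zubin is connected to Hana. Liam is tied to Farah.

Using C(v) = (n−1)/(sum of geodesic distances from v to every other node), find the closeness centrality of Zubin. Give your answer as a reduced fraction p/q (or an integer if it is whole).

1/2

Distances from Zubin: Beata:4, Farah:1, Goran:3, Hana:1, Lena:1, Liam:2, Sven:1, Tomas:2, Udo:3, Yara:2. Sum = 20.
n = 11, so closeness = 10/20 = 1/2.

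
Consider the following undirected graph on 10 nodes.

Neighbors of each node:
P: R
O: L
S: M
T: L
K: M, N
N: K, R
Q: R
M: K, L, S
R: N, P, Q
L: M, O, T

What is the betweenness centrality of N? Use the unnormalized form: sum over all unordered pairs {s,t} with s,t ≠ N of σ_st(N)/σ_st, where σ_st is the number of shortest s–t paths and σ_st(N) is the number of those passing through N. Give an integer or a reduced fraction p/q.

Pairs whose geodesics pass through N — O–P: 1; O–R: 1; O–Q: 1; L–P: 1; L–R: 1; L–Q: 1; T–P: 1; T–R: 1; T–Q: 1; K–P: 1; K–R: 1; K–Q: 1; M–P: 1; M–R: 1 … (+4 more pairs).
All other pairs contribute 0.
Summing the contributions gives betweenness(N) = 18.

18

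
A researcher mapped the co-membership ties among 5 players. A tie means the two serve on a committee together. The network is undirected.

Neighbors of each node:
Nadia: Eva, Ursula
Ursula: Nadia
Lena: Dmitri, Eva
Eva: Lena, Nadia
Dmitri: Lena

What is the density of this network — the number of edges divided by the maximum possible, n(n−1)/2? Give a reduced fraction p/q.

There are 4 edges and 5 nodes, so the maximum possible is C(5,2) = 10.
Density = 4/10 = 2/5.

2/5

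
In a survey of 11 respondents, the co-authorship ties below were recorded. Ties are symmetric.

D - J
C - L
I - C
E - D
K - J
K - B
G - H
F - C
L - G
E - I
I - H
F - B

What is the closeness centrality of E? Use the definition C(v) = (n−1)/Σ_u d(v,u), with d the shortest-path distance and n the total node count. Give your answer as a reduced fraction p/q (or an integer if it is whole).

Distances from E: B:4, C:2, D:1, F:3, G:3, H:2, I:1, J:2, K:3, L:3. Sum = 24.
n = 11, so closeness = 10/24 = 5/12.

5/12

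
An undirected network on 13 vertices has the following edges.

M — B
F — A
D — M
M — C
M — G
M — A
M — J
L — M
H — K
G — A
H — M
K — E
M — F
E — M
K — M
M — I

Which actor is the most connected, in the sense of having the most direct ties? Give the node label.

Degrees — A:3, B:1, C:1, D:1, E:2, F:2, G:2, H:2, I:1, J:1, K:3, L:1, M:12.
The maximum is 12, attained only by M.

M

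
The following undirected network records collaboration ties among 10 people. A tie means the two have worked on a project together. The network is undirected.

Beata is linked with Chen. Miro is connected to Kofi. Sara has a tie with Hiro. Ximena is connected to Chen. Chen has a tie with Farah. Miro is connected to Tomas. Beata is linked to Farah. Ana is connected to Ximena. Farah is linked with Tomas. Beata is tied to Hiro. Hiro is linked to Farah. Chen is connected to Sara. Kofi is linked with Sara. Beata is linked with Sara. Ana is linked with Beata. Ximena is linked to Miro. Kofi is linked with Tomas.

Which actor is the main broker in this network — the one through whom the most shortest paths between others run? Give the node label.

Unnormalized betweenness of each node: Ana:1, Beata:17/3, Chen:23/6, Farah:29/6, Hiro:1/3, Kofi:11/4, Miro:3, Sara:29/6, Tomas:11/4, Ximena:4.
Beata has the largest value, 17/3, making it the main broker — the node through which the most shortest paths run.

Beata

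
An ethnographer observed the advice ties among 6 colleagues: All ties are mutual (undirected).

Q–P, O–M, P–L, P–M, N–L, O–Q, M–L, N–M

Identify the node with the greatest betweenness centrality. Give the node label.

Unnormalized betweenness of each node: L:5/6, M:11/3, N:0, O:5/6, P:13/6, Q:1/2.
M has the largest value, 11/3, making it the main broker — the node through which the most shortest paths run.

M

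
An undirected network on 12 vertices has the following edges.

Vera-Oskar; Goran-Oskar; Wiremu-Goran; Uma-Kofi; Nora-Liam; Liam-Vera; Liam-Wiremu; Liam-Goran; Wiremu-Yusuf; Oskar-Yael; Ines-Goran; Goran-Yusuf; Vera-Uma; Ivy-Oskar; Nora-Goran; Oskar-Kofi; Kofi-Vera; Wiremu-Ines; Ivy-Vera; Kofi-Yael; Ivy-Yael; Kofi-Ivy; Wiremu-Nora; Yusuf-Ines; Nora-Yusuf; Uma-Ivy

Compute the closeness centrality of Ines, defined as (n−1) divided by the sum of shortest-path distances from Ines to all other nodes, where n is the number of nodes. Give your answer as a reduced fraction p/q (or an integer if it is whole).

11/25

Distances from Ines: Goran:1, Ivy:3, Kofi:3, Liam:2, Nora:2, Oskar:2, Uma:4, Vera:3, Wiremu:1, Yael:3, Yusuf:1. Sum = 25.
n = 12, so closeness = 11/25.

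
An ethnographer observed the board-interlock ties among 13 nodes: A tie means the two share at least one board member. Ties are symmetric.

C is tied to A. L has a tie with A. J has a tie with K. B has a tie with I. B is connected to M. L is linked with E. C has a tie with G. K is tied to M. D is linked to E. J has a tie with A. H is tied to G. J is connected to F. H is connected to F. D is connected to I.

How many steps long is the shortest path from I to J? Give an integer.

4

One shortest route is I – B – M – K – J, which uses 4 edges, and at distance 3 from I we only reach {K, L}, which does not include J. So d(I,J) = 4.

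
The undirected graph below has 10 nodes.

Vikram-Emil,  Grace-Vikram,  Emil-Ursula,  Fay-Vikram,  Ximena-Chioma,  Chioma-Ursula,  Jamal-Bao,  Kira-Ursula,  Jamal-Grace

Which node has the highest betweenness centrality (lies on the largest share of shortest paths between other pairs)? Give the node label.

Vikram

Unnormalized betweenness of each node: Bao:0, Chioma:8, Emil:20, Fay:0, Grace:14, Jamal:8, Kira:0, Ursula:20, Vikram:23, Ximena:0.
Vikram has the largest value, 23, making it the main broker — the node through which the most shortest paths run.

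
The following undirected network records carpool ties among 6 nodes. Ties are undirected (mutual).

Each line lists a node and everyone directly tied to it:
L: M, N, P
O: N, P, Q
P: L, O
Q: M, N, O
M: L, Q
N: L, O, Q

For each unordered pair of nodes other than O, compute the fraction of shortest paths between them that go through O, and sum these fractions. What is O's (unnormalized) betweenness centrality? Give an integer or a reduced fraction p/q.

Pairs whose geodesics pass through O — Q–P: 1; P–N: 1/2.
All other pairs contribute 0.
Summing the contributions gives betweenness(O) = 3/2.

3/2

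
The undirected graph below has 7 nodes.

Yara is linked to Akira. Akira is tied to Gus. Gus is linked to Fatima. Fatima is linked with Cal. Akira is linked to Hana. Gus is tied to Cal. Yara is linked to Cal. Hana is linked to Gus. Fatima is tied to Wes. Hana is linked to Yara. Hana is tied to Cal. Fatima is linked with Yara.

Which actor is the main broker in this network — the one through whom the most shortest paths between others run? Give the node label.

Unnormalized betweenness of each node: Akira:1/4, Cal:11/12, Fatima:21/4, Gus:2, Hana:7/12, Wes:0, Yara:2.
Fatima has the largest value, 21/4, making it the main broker — the node through which the most shortest paths run.

Fatima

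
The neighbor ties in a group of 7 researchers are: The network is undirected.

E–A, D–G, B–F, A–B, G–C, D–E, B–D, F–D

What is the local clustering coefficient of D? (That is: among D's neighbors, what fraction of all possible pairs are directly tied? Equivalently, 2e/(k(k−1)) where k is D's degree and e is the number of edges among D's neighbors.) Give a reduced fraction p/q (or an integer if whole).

1/6

D's neighbors: B, E, F, and G (k = 4).
Possible neighbor pairs: C(4,2) = 6. Edges among them: B–F → e = 1.
Clustering(D) = 1/6.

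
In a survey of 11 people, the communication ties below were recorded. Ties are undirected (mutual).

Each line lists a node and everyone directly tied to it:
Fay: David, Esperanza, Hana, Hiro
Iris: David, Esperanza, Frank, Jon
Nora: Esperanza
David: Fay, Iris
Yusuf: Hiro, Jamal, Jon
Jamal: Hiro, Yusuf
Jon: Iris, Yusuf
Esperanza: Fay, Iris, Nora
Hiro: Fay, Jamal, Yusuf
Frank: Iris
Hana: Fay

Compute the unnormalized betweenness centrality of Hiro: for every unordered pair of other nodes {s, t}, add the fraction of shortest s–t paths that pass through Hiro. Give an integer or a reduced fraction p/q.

55/6

Pairs whose geodesics pass through Hiro — Hana–Jon: 1/3; Hana–Yusuf: 1; Hana–Jamal: 1; Jon–Fay: 1/3; David–Yusuf: 1/2; David–Jamal: 1; Yusuf–Esperanza: 1/2; Yusuf–Nora: 1/2; Yusuf–Fay: 1; Esperanza–Jamal: 1; Jamal–Nora: 1; Jamal–Fay: 1.
All other pairs contribute 0.
Summing the contributions gives betweenness(Hiro) = 55/6.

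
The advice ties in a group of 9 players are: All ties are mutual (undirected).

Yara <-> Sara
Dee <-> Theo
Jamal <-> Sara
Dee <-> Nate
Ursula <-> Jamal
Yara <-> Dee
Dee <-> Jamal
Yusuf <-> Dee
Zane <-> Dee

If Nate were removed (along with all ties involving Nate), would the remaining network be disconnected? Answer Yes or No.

Even without Nate, every remaining node can still reach every other (the residual graph is connected), so Nate is not a cut vertex.

No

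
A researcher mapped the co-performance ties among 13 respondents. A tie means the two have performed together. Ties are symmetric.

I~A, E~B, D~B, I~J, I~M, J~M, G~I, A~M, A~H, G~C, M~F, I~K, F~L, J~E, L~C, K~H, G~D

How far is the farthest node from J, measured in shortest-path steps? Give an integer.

Distances from J: A:2, B:2, C:3, D:3, E:1, F:2, G:2, H:3, I:1, K:2, L:3, M:1.
The largest is 3 (to D, H, L, and C), so the eccentricity of J is 3.

3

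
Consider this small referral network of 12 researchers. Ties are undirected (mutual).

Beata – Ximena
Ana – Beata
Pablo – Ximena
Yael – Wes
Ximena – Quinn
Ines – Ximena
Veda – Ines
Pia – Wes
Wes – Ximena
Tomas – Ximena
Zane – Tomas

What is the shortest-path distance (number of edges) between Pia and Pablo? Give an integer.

3

One shortest route is Pia – Wes – Ximena – Pablo, which uses 3 edges, and at distance 2 from Pia we only reach {Ximena, Yael}, which does not include Pablo. So d(Pia,Pablo) = 3.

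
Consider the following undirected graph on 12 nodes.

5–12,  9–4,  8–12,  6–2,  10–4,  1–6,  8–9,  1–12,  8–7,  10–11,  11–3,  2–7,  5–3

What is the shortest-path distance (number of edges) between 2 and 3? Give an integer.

5

One shortest route is 2 – 6 – 1 – 12 – 5 – 3, which uses 5 edges, and at distance 4 from 2 we only reach {4, 5}, which does not include 3. So d(2,3) = 5.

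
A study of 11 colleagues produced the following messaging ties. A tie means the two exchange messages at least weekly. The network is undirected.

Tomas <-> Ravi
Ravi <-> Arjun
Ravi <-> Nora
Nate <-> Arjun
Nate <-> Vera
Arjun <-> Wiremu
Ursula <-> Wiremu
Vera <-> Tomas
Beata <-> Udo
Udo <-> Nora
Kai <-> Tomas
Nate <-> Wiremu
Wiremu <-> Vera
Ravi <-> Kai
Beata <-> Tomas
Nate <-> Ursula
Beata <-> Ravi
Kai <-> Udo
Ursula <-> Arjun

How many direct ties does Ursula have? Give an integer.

3

Ursula is directly tied to Arjun, Nate, and Wiremu. That is 3 neighbors, so the degree of Ursula is 3.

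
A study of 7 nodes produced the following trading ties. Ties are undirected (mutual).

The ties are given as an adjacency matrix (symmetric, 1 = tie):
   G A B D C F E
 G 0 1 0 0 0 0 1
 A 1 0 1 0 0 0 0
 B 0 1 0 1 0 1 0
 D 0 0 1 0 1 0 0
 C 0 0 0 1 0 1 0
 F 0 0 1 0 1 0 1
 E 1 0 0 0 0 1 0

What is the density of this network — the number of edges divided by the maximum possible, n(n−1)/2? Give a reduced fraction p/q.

There are 8 edges and 7 nodes, so the maximum possible is C(7,2) = 21.
Density = 8/21.

8/21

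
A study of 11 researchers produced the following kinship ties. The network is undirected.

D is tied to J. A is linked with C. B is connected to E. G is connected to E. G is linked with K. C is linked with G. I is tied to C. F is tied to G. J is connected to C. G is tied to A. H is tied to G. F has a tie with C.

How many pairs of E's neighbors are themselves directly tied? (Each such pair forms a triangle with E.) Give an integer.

0

E's neighbors are B and G, but none of them are tied to each other, so no triangle contains E.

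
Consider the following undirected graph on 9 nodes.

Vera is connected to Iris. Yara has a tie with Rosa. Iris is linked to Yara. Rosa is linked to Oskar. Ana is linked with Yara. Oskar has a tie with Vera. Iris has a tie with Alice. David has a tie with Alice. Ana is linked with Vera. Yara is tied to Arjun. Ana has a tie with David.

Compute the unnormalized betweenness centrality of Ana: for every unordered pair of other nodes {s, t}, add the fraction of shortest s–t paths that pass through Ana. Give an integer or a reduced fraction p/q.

6

Pairs whose geodesics pass through Ana — Oskar–David: 1; Arjun–David: 1; Arjun–Vera: 1/2; David–Vera: 1; David–Rosa: 1; David–Yara: 1; Vera–Yara: 1/2.
All other pairs contribute 0.
Summing the contributions gives betweenness(Ana) = 6.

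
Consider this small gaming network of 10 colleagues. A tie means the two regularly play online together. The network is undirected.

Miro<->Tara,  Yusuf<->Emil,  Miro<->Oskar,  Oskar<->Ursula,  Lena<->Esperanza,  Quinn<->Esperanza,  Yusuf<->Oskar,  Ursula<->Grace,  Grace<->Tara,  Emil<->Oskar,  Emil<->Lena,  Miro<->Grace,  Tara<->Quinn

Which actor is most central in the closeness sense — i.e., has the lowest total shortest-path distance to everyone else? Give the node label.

Farness (sum of distances to all others) for each node — Emil:18, Esperanza:22, Grace:20, Lena:21, Miro:17, Oskar:16, Quinn:21, Tara:18, Ursula:20, Yusuf:21.
The smallest farness is 16, for Oskar, so Oskar has the highest closeness.

Oskar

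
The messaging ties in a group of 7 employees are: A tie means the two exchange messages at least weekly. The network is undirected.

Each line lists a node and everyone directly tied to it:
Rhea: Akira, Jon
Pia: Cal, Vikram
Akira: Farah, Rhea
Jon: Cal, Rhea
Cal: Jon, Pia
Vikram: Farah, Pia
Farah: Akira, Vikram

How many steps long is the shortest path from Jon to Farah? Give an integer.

3

One shortest route is Jon – Rhea – Akira – Farah, which uses 3 edges, and at distance 2 from Jon we only reach {Akira, Pia}, which does not include Farah. So d(Jon,Farah) = 3.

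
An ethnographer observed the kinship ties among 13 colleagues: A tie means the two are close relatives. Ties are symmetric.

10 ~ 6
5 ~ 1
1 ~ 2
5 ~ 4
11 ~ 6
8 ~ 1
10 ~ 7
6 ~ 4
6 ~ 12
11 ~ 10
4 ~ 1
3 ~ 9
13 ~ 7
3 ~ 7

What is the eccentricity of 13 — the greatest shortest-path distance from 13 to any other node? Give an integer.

Distances from 13: 1:5, 2:6, 3:2, 4:4, 5:5, 6:3, 7:1, 8:6, 9:3, 10:2, 11:3, 12:4.
The largest is 6 (to 8 and 2), so the eccentricity of 13 is 6.

6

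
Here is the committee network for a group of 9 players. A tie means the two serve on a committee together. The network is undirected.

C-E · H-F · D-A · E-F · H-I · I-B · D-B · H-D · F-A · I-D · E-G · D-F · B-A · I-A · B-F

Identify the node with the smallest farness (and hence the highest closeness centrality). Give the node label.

F

Farness (sum of distances to all others) for each node — A:14, B:14, C:21, D:13, E:14, F:11, G:21, H:15, I:17.
The smallest farness is 11, for F, so F has the highest closeness.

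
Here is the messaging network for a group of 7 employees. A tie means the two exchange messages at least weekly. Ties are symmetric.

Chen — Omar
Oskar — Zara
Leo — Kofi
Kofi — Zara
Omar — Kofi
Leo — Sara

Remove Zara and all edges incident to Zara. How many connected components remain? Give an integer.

Without Zara, the remaining ties split the others into: {Chen, Kofi, Leo, Omar, Sara}; {Oskar}.
That's 2 separate components.

2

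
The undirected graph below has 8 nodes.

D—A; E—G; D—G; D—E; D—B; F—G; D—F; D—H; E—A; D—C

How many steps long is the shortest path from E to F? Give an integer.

2

One shortest route is E – D – F, which uses 2 edges, and E and F are not directly tied, so nothing shorter exists. So d(E,F) = 2.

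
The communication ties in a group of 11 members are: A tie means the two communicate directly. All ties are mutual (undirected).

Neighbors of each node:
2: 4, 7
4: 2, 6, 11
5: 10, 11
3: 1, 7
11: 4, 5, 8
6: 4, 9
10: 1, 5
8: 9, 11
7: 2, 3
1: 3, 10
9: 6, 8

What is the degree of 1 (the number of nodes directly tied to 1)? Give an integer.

1 is directly tied to 3 and 10. That is 2 neighbors, so the degree of 1 is 2.

2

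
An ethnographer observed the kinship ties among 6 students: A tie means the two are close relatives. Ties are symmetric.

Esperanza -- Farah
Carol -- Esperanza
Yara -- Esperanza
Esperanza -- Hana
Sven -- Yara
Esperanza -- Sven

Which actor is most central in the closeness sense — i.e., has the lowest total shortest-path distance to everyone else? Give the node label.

Esperanza

Farness (sum of distances to all others) for each node — Carol:9, Esperanza:5, Farah:9, Hana:9, Sven:8, Yara:8.
The smallest farness is 5, for Esperanza, so Esperanza has the highest closeness.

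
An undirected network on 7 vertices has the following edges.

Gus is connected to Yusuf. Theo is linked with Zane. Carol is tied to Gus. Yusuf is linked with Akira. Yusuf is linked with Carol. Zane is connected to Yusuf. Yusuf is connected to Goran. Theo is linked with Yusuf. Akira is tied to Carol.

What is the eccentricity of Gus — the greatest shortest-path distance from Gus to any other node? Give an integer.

Distances from Gus: Akira:2, Carol:1, Goran:2, Theo:2, Yusuf:1, Zane:2.
The largest is 2 (to Zane, Goran, Akira, and Theo), so the eccentricity of Gus is 2.

2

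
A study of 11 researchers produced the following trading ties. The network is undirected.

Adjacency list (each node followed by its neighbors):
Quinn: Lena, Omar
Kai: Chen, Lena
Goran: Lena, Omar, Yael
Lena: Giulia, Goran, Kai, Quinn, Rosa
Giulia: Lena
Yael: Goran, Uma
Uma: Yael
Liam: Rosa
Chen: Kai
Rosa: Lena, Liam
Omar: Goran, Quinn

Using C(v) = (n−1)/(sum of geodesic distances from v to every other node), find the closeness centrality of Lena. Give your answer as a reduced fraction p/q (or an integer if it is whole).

5/8

Distances from Lena: Chen:2, Giulia:1, Goran:1, Kai:1, Liam:2, Omar:2, Quinn:1, Rosa:1, Uma:3, Yael:2. Sum = 16.
n = 11, so closeness = 10/16 = 5/8.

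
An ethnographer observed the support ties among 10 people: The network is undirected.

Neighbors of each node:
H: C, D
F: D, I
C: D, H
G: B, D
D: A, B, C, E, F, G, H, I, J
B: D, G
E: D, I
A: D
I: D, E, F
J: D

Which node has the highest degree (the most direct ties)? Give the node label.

Degrees — A:1, B:2, C:2, D:9, E:2, F:2, G:2, H:2, I:3, J:1.
The maximum is 9, attained only by D.

D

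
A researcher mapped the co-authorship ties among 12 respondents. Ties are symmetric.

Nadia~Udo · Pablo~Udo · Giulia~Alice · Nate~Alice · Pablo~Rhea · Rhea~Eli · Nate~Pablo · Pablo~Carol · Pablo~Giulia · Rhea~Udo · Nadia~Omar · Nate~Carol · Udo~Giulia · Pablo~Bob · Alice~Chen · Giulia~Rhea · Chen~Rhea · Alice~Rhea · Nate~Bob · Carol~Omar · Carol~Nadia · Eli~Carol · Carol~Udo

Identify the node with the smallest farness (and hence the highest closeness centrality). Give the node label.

Pablo

Farness (sum of distances to all others) for each node — Alice:20, Bob:24, Carol:17, Chen:25, Eli:21, Giulia:19, Nadia:22, Nate:18, Omar:26, Pablo:16, Rhea:17, Udo:17.
The smallest farness is 16, for Pablo, so Pablo has the highest closeness.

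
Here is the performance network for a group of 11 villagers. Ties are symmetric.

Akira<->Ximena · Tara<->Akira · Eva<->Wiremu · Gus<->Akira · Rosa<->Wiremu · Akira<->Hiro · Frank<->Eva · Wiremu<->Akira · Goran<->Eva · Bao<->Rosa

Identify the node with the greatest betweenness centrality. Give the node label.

Wiremu

Unnormalized betweenness of each node: Akira:30, Bao:0, Eva:17, Frank:0, Goran:0, Gus:0, Hiro:0, Rosa:9, Tara:0, Wiremu:31, Ximena:0.
Wiremu has the largest value, 31, making it the main broker — the node through which the most shortest paths run.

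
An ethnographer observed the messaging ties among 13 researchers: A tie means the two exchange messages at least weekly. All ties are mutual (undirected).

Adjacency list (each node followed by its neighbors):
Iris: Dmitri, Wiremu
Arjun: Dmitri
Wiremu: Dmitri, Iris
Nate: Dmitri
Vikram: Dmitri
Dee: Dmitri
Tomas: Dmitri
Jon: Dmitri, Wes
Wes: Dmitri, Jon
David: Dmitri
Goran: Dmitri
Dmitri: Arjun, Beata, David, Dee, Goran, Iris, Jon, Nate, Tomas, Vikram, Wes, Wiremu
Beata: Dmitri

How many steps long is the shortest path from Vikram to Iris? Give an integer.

One shortest route is Vikram – Dmitri – Iris, which uses 2 edges, and Vikram and Iris are not directly tied, so nothing shorter exists. So d(Vikram,Iris) = 2.

2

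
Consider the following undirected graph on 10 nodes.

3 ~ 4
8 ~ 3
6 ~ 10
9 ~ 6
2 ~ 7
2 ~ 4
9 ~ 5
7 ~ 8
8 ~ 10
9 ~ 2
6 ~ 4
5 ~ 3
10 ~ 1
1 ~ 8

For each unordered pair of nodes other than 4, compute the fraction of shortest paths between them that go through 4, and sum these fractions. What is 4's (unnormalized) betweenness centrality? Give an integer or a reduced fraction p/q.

Pairs whose geodesics pass through 4 — 7–6: 1/3; 2–3: 1; 2–6: 1/2; 2–10: 1/3; 3–6: 1.
All other pairs contribute 0.
Summing the contributions gives betweenness(4) = 19/6.

19/6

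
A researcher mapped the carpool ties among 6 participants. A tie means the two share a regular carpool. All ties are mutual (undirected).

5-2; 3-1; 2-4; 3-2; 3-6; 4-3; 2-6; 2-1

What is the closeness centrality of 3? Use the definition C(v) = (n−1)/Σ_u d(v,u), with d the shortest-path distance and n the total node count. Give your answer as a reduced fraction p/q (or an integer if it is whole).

5/6

Distances from 3: 1:1, 2:1, 4:1, 5:2, 6:1. Sum = 6.
n = 6, so closeness = 5/6.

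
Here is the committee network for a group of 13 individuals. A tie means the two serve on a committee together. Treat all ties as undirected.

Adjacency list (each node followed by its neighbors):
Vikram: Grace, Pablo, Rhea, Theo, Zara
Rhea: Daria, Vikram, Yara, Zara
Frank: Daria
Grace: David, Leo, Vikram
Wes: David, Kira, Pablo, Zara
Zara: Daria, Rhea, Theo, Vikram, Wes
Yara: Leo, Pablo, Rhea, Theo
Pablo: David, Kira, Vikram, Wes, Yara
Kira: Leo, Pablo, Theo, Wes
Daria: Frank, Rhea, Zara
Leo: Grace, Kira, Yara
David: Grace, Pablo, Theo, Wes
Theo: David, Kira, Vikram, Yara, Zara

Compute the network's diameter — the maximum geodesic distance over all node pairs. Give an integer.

4

Eccentricity of each node (its greatest distance to any other): Daria:3, David:4, Frank:4, Grace:4, Kira:4, Leo:4, Pablo:4, Rhea:3, Theo:3, Vikram:3, Wes:3, Yara:3, Zara:3.
The maximum eccentricity is 4, realized for instance by the pair Grace–Frank via Grace – Vikram – Rhea – Daria – Frank. So the diameter is 4.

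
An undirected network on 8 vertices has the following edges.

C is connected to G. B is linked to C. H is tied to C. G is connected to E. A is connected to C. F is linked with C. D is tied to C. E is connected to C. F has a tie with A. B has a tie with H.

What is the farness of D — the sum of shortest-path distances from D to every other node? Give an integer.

Distances from D: A:2, B:2, C:1, E:2, F:2, G:2, H:2.
Sum = 2 + 2 + 1 + 2 + 2 + 2 + 2 = 13.

13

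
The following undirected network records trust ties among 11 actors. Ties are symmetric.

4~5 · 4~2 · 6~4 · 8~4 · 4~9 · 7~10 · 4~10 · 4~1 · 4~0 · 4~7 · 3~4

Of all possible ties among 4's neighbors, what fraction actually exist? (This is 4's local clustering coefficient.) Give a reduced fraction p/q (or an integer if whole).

1/45

4's neighbors: 0, 1, 2, 3, 5, 6, 7, 8, 9, and 10 (k = 10).
Possible neighbor pairs: C(10,2) = 45. Edges among them: 7–10 → e = 1.
Clustering(4) = 1/45.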